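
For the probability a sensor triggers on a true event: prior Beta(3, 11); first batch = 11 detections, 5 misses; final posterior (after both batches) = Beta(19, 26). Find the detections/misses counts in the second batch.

Because Beta–binomial updating is additive in the counts, the combined data contributed (α_post−α_prior, β_post−β_prior) successes and failures.
Total across both batches: 19−3=16 detections, 26−11=15 misses.
Subtract the first batch: 16−11=5 detections and 15−5=10 misses.

5 detections and 10 misses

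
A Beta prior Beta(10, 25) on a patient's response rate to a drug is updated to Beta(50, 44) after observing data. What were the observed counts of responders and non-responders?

40 responders and 19 non-responders

A Beta(α, β) prior with s successes and f failures in binomial data gives a Beta(α+s, β+f) posterior.
So s = 50 − 10 = 40 and f = 44 − 25 = 19.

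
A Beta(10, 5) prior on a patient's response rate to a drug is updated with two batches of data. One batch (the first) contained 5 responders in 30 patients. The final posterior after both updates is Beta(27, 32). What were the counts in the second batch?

Sequential conjugate updates are equivalent to a single update on the pooled data, so total successes = posterior α − prior α and total failures = posterior β − prior β.
Total across both batches: 27−10=17 responders, 32−5=27 non-responders.
Subtract the first batch: 17−5=12 responders and 27−25=2 non-responders.

12 responders and 2 non-responders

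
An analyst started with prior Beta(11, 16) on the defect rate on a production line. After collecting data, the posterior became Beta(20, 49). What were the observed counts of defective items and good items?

Under Beta–binomial conjugacy the posterior parameters are (α+s, β+f).
Match parameters: s=20−11=9, f=49−16=33.

9 defective items and 33 good items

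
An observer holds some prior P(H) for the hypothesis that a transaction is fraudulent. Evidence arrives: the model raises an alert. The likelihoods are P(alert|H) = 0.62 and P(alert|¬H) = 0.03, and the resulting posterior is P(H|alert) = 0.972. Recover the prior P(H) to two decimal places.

P(H) = 0.63

In odds form, posterior odds = prior odds × likelihood ratio, so prior odds = posterior odds ÷ LR.
Posterior odds = 0.972/(1−0.972) = 34.7143. LR = 0.62/0.03 = 20.6667.
Prior odds = 34.7143/20.6667 = 1.6797, so P(H) = 1.6797/(1+1.6797) ≈ 0.63.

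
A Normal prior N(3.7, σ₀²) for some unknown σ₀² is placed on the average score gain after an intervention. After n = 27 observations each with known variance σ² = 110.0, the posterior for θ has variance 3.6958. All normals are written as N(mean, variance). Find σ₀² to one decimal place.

σ₀² = 39.8

For the Normal–Normal model with known σ², precisions add: τ_n = τ₀ + n/σ².
So 1/σ₀² = 1/3.6958 − 27/110.0 = 0.270577 − 0.245455 = 0.025122.
Hence σ₀² = 1/0.025122 ≈ 39.8.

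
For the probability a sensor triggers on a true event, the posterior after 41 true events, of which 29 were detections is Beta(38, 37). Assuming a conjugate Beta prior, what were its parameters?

Beta(9, 25)

A Beta(α, β) prior with s successes and f failures in binomial data gives a Beta(α+s, β+f) posterior.
So α = 38 − 29 = 9 and β = 37 − 12 = 25.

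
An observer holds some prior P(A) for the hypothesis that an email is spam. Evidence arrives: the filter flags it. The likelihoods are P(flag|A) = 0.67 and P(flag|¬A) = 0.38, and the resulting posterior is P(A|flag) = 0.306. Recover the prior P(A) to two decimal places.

In odds form, posterior odds = prior odds × likelihood ratio, so prior odds = posterior odds ÷ LR.
Posterior odds = 0.306/(1−0.306) = 0.4409. LR = 0.67/0.38 = 1.7632.
Prior odds = 0.4409/1.7632 = 0.2501, so P(A) = 0.2501/(1+0.2501) ≈ 0.20.

P(A) = 0.20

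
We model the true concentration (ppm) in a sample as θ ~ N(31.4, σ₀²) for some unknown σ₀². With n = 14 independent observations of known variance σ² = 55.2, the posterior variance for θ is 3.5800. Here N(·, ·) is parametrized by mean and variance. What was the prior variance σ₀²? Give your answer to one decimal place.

σ₀² = 38.9

Posterior precision equals prior precision plus data precision: 1/σ_n² = 1/σ₀² + n/σ².
So 1/σ₀² = 1/3.5800 − 14/55.2 = 0.279330 − 0.253623 = 0.025707.
Hence σ₀² = 1/0.025707 ≈ 38.9.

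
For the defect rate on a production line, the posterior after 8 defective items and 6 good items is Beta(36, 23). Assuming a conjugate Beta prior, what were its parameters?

Beta(28, 17)

Under Beta–binomial conjugacy the posterior parameters are (a+s, b+f).
So a = 36 − 8 = 28 and b = 23 − 6 = 17.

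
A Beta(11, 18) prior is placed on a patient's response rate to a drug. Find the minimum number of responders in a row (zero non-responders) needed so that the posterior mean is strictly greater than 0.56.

k = 12

After k responders and 0 non-responders the posterior is Beta(11+k, 18), with mean (11+k)/(11+18+k).
Set (11+k)/(29+k) > 0.56 and solve: k > (0.56·29 − 11)/(1 − 0.56) = 11.909.
The smallest integer exceeding 11.909 is 12.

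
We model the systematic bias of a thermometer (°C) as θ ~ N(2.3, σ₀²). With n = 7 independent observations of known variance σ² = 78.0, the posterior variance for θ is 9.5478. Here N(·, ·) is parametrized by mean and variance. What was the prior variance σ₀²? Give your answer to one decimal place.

Posterior precision equals prior precision plus data precision: 1/σ_n² = 1/σ₀² + n/σ².
So 1/σ₀² = 1/9.5478 − 7/78.0 = 0.104736 − 0.089744 = 0.014992.
Hence σ₀² = 1/0.014992 ≈ 66.7.

σ₀² = 66.7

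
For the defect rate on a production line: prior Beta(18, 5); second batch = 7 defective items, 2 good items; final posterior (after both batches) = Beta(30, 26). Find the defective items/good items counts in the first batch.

5 defective items and 19 good items

Because Beta–binomial updating is additive in the counts, the combined data contributed (α_post−α_prior, β_post−β_prior) successes and failures.
Total across both batches: 30−18=12 defective items, 26−5=21 good items.
Subtract the second batch: 12−7=5 defective items and 21−2=19 good items.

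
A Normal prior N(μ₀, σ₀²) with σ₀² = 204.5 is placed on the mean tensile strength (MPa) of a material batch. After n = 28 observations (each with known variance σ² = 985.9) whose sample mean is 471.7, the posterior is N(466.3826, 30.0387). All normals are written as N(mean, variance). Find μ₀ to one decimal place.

With known observation variance, the Normal–Normal posterior has precision τ_n = τ₀ + n/σ² and mean μ_n = (τ₀μ₀ + (n/σ²)x̄)/τ_n.
Here τ₀ = 1/204.5 = 0.004890 and τ_data = 28/985.9 = 0.028400, so τ_n = 0.033290.
Rearranging for μ₀: μ₀ = (μ_n·τ_n − τ_data·x̄)/τ₀ = (466.3826·0.033290 − 0.028400·471.7) / 0.004890 = 2.129597/0.004890 ≈ 435.5.

μ₀ = 435.5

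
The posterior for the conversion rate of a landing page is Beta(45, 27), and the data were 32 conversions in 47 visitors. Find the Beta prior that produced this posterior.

Beta is conjugate to the binomial likelihood: posterior = Beta(α+s, β+f).
So α = 45 − 32 = 13 and β = 27 − 15 = 12.

Beta(13, 12)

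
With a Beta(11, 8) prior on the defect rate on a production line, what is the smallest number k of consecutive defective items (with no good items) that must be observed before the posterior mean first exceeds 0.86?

After k defective items and 0 good items the posterior is Beta(11+k, 8), with mean (11+k)/(11+8+k).
Set (11+k)/(19+k) > 0.86 and solve: k > (0.86·19 − 11)/(1 − 0.86) = 38.143.
The smallest integer exceeding 38.143 is 39, and checking k=39: (50)/(58) = 0.8621 > 0.86.

k = 39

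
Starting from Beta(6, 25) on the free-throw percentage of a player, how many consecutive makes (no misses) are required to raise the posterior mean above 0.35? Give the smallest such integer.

k = 8

After k makes and 0 misses the posterior is Beta(6+k, 25), with mean (6+k)/(6+25+k).
Set (6+k)/(31+k) > 0.35 and solve: k > (0.35·31 − 6)/(1 − 0.35) = 7.462.
The smallest integer exceeding 7.462 is 8.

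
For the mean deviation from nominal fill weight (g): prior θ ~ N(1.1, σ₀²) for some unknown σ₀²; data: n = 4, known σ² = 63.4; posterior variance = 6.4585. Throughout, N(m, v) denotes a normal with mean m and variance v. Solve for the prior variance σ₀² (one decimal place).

Posterior precision equals prior precision plus data precision: 1/σ_n² = 1/σ₀² + n/σ².
So 1/σ₀² = 1/6.4585 − 4/63.4 = 0.154835 − 0.063091 = 0.091744.
Hence σ₀² = 1/0.091744 ≈ 10.9.

σ₀² = 10.9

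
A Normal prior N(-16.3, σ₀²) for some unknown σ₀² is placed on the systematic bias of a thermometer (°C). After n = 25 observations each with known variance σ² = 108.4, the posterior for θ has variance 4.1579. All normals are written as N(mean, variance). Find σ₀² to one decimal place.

σ₀² = 101.2

For the Normal–Normal model with known σ², precisions add: τ_n = τ₀ + n/σ².
So 1/σ₀² = 1/4.1579 − 25/108.4 = 0.240506 − 0.230627 = 0.009879.
Hence σ₀² = 1/0.009879 ≈ 101.2.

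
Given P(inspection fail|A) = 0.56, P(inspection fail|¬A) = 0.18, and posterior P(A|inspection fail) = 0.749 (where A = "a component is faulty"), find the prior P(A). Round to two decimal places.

P(A) = 0.49

Bayes' rule in odds form gives O(A|E) = O(A)·[P(E|A)/P(E|¬A)], hence O(A) = O(A|E)/LR.
Posterior odds = 0.749/(1−0.749) = 2.9841. LR = 0.56/0.18 = 3.1111.
Prior odds = 2.9841/3.1111 = 0.9592, so P(A) = 0.9592/(1+0.9592) ≈ 0.49.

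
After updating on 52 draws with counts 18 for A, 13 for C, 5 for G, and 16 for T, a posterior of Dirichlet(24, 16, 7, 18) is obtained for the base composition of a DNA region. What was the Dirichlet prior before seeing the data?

For a Dirichlet(α) prior with multinomial counts c, the posterior is Dirichlet(α + c) componentwise.
Subtract each count from the matching posterior parameter: 24−18=6, 16−13=3, 7−5=2, 18−16=2.

Dirichlet(6, 3, 2, 2)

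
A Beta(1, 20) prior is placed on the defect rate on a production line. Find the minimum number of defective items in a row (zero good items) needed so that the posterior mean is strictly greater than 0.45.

k = 16

After k defective items and 0 good items the posterior is Beta(1+k, 20), with mean (1+k)/(1+20+k).
Set (1+k)/(21+k) > 0.45 and solve: k > (0.45·21 − 1)/(1 − 0.45) = 15.364.
The smallest integer exceeding 15.364 is 16, and checking k=16: (17)/(37) = 0.4595 > 0.45.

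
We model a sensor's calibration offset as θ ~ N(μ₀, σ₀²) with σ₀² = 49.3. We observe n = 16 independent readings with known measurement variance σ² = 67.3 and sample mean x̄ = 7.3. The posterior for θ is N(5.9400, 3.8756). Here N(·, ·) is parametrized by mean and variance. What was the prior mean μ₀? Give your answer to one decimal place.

μ₀ = -10.0

The posterior mean is a precision-weighted average: μ_n = (τ₀μ₀ + τ_data·x̄)/(τ₀+τ_data), with τ₀=1/σ₀² and τ_data=n/σ².
Here τ₀ = 1/49.3 = 0.020284 and τ_data = 16/67.3 = 0.237741, so τ_n = 0.258025.
Rearranging for μ₀: μ₀ = (μ_n·τ_n − τ_data·x̄)/τ₀ = (5.9400·0.258025 − 0.237741·7.3) / 0.020284 = -0.202841/0.020284 ≈ -10.0.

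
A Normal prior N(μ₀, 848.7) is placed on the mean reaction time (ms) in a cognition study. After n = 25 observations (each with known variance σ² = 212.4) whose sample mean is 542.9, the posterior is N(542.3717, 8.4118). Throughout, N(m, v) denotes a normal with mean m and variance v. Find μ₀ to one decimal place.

μ₀ = 489.6

With known observation variance, the Normal–Normal posterior has precision τ_n = τ₀ + n/σ² and mean μ_n = (τ₀μ₀ + (n/σ²)x̄)/τ_n.
Here τ₀ = 1/848.7 = 0.001178 and τ_data = 25/212.4 = 0.117702, so τ_n = 0.118880.
Rearranging for μ₀: μ₀ = (μ_n·τ_n − τ_data·x̄)/τ₀ = (542.3717·0.118880 − 0.117702·542.9) / 0.001178 = 0.576732/0.001178 ≈ 489.6.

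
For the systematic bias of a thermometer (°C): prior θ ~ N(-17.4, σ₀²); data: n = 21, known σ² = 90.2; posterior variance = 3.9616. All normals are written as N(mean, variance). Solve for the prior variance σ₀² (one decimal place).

σ₀² = 51.0

For the Normal–Normal model with known σ², precisions add: τ_n = τ₀ + n/σ².
So 1/σ₀² = 1/3.9616 − 21/90.2 = 0.252423 − 0.232816 = 0.019607.
Hence σ₀² = 1/0.019607 ≈ 51.0.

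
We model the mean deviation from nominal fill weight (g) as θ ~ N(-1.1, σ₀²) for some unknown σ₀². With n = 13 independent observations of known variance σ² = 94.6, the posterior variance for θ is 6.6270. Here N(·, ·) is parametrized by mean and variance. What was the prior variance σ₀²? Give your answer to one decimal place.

σ₀² = 74.2

For the Normal–Normal model with known σ², precisions add: τ_n = τ₀ + n/σ².
So 1/σ₀² = 1/6.6270 − 13/94.6 = 0.150898 − 0.137421 = 0.013477.
Hence σ₀² = 1/0.013477 ≈ 74.2.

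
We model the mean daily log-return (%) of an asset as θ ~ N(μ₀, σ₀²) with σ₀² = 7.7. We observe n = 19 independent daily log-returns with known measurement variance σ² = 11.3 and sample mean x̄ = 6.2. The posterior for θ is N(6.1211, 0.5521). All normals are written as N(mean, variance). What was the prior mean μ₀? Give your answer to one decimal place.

With known observation variance, the Normal–Normal posterior has precision τ_n = τ₀ + n/σ² and mean μ_n = (τ₀μ₀ + (n/σ²)x̄)/τ_n.
Here τ₀ = 1/7.7 = 0.129870 and τ_data = 19/11.3 = 1.681416, so τ_n = 1.811286.
Rearranging for μ₀: μ₀ = (μ_n·τ_n − τ_data·x̄)/τ₀ = (6.1211·1.811286 − 1.681416·6.2) / 0.129870 = 0.662284/0.129870 ≈ 5.1.

μ₀ = 5.1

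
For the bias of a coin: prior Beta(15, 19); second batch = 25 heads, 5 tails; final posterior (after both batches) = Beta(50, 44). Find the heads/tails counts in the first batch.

10 heads and 20 tails

Because Beta–binomial updating is additive in the counts, the combined data contributed (α_post−α_prior, β_post−β_prior) successes and failures.
Total across both batches: 50−15=35 heads, 44−19=25 tails.
Subtract the second batch: 35−25=10 heads and 25−5=20 tails.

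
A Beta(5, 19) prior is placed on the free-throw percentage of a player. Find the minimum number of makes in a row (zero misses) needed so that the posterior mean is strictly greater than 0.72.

k = 44

After k makes and 0 misses the posterior is Beta(5+k, 19), with mean (5+k)/(5+19+k).
Set (5+k)/(24+k) > 0.72 and solve: k > (0.72·24 − 5)/(1 − 0.72) = 43.857.
The smallest integer exceeding 43.857 is 44, and checking k=44: (49)/(68) = 0.7206 > 0.72.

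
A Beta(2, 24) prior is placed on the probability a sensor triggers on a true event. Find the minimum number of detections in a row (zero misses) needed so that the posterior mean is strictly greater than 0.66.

k = 45

After k detections and 0 misses the posterior is Beta(2+k, 24), with mean (2+k)/(2+24+k).
Set (2+k)/(26+k) > 0.66 and solve: k > (0.66·26 − 2)/(1 − 0.66) = 44.588.
The smallest integer exceeding 44.588 is 45, and checking k=45: (47)/(71) = 0.6620 > 0.66.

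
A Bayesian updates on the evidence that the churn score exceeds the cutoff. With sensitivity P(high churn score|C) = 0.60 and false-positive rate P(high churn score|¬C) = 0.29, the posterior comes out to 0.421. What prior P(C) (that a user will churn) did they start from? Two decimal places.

Bayes' rule in odds form gives O(C|E) = O(C)·[P(E|C)/P(E|¬C)], hence O(C) = O(C|E)/LR.
Posterior odds = 0.421/(1−0.421) = 0.7271. LR = 0.60/0.29 = 2.0690.
Prior odds = 0.7271/2.0690 = 0.3514, so P(C) = 0.3514/(1+0.3514) ≈ 0.26.

P(C) = 0.26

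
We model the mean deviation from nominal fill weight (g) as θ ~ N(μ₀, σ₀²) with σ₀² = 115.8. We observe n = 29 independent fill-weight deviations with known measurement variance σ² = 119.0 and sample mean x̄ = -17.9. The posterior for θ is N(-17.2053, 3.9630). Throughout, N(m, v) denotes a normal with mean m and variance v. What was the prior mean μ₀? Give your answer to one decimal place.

μ₀ = 2.4

The posterior mean is a precision-weighted average: μ_n = (τ₀μ₀ + τ_data·x̄)/(τ₀+τ_data), with τ₀=1/σ₀² and τ_data=n/σ².
Here τ₀ = 1/115.8 = 0.008636 and τ_data = 29/119.0 = 0.243697, so τ_n = 0.252333.
Rearranging for μ₀: μ₀ = (μ_n·τ_n − τ_data·x̄)/τ₀ = (-17.2053·0.252333 − 0.243697·-17.9) / 0.008636 = 0.020711/0.008636 ≈ 2.4.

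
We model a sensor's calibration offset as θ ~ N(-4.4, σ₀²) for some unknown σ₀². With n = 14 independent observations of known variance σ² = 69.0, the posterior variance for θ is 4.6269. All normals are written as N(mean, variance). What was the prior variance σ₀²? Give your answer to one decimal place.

Posterior precision equals prior precision plus data precision: 1/σ_n² = 1/σ₀² + n/σ².
So 1/σ₀² = 1/4.6269 − 14/69.0 = 0.216127 − 0.202899 = 0.013228.
Hence σ₀² = 1/0.013228 ≈ 75.6.

σ₀² = 75.6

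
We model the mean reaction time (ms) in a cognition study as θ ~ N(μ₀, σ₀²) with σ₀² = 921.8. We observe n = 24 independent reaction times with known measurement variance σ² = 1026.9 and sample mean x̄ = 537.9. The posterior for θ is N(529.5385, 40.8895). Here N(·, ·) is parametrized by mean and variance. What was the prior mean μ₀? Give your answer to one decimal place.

μ₀ = 349.4

The posterior mean is a precision-weighted average: μ_n = (τ₀μ₀ + τ_data·x̄)/(τ₀+τ_data), with τ₀=1/σ₀² and τ_data=n/σ².
Here τ₀ = 1/921.8 = 0.001085 and τ_data = 24/1026.9 = 0.023371, so τ_n = 0.024456.
Rearranging for μ₀: μ₀ = (μ_n·τ_n − τ_data·x̄)/τ₀ = (529.5385·0.024456 − 0.023371·537.9) / 0.001085 = 0.379133/0.001085 ≈ 349.4.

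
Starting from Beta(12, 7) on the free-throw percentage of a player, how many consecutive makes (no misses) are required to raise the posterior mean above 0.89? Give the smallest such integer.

After k makes and 0 misses the posterior is Beta(12+k, 7), with mean (12+k)/(12+7+k).
Set (12+k)/(19+k) > 0.89 and solve: k > (0.89·19 − 12)/(1 − 0.89) = 44.636.
The smallest integer exceeding 44.636 is 45, and checking k=45: (57)/(64) = 0.8906 > 0.89.

k = 45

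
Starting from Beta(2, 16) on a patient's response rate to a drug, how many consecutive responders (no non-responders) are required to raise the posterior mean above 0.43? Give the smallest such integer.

After k responders and 0 non-responders the posterior is Beta(2+k, 16), with mean (2+k)/(2+16+k).
Set (2+k)/(18+k) > 0.43 and solve: k > (0.43·18 − 2)/(1 − 0.43) = 10.070.
The smallest integer exceeding 10.070 is 11.

k = 11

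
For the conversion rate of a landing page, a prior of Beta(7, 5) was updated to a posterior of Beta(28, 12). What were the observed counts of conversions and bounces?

21 conversions and 7 bounces

Beta is conjugate to the binomial likelihood: posterior = Beta(a+s, b+f).
So s = 28 − 7 = 21 and f = 12 − 5 = 7.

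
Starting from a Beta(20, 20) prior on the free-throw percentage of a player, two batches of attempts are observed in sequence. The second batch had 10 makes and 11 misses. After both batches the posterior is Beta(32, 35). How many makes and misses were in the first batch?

2 makes and 4 misses

Sequential conjugate updates are equivalent to a single update on the pooled data, so total successes = posterior α − prior α and total failures = posterior β − prior β.
Total across both batches: 32−20=12 makes, 35−20=15 misses.
Subtract the second batch: 12−10=2 makes and 15−11=4 misses.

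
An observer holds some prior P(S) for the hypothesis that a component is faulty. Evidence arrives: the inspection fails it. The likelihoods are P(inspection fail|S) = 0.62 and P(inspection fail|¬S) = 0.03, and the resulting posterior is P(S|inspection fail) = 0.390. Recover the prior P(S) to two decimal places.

Bayes' rule in odds form gives O(S|E) = O(S)·[P(E|S)/P(E|¬S)], hence O(S) = O(S|E)/LR.
Posterior odds = 0.390/(1−0.390) = 0.6393. LR = 0.62/0.03 = 20.6667.
Prior odds = 0.6393/20.6667 = 0.0309, so P(S) = 0.0309/(1+0.0309) ≈ 0.03.

P(S) = 0.03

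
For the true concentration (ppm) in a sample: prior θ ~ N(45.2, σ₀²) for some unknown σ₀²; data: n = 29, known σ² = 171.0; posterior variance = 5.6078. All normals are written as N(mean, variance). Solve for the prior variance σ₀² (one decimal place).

Posterior precision equals prior precision plus data precision: 1/σ_n² = 1/σ₀² + n/σ².
So 1/σ₀² = 1/5.6078 − 29/171.0 = 0.178323 − 0.169591 = 0.008732.
Hence σ₀² = 1/0.008732 ≈ 114.5.

σ₀² = 114.5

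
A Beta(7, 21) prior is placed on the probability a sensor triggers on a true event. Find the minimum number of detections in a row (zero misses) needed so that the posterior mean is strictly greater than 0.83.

After k detections and 0 misses the posterior is Beta(7+k, 21), with mean (7+k)/(7+21+k).
Set (7+k)/(28+k) > 0.83 and solve: k > (0.83·28 − 7)/(1 − 0.83) = 95.529.
The smallest integer exceeding 95.529 is 96.

k = 96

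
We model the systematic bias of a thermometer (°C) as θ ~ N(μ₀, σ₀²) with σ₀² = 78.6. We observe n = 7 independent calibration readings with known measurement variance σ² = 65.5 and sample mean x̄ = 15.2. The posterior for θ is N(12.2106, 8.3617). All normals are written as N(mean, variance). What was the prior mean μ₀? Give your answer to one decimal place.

The posterior mean is a precision-weighted average: μ_n = (τ₀μ₀ + τ_data·x̄)/(τ₀+τ_data), with τ₀=1/σ₀² and τ_data=n/σ².
Here τ₀ = 1/78.6 = 0.012723 and τ_data = 7/65.5 = 0.106870, so τ_n = 0.119593.
Rearranging for μ₀: μ₀ = (μ_n·τ_n − τ_data·x̄)/τ₀ = (12.2106·0.119593 − 0.106870·15.2) / 0.012723 = -0.164122/0.012723 ≈ -12.9.

μ₀ = -12.9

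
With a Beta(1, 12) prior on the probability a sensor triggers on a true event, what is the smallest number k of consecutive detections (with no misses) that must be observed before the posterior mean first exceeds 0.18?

k = 2

After k detections and 0 misses the posterior is Beta(1+k, 12), with mean (1+k)/(1+12+k).
Set (1+k)/(13+k) > 0.18 and solve: k > (0.18·13 − 1)/(1 − 0.18) = 1.634.
The smallest integer exceeding 1.634 is 2.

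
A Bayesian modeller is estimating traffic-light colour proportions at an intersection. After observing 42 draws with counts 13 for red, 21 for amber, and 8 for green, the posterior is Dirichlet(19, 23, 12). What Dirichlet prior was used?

For a Dirichlet(α) prior with multinomial counts c, the posterior is Dirichlet(α + c) componentwise.
Subtract each count from the matching posterior parameter: 19−13=6, 23−21=2, 12−8=4.

Dirichlet(6, 2, 4)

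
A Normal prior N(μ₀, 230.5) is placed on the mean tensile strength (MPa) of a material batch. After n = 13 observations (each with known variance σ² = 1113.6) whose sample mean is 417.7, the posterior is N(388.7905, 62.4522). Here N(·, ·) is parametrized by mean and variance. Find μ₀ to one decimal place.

With known observation variance, the Normal–Normal posterior has precision τ_n = τ₀ + n/σ² and mean μ_n = (τ₀μ₀ + (n/σ²)x̄)/τ_n.
Here τ₀ = 1/230.5 = 0.004338 and τ_data = 13/1113.6 = 0.011674, so τ_n = 0.016012.
Rearranging for μ₀: μ₀ = (μ_n·τ_n − τ_data·x̄)/τ₀ = (388.7905·0.016012 − 0.011674·417.7) / 0.004338 = 1.349084/0.004338 ≈ 311.0.

μ₀ = 311.0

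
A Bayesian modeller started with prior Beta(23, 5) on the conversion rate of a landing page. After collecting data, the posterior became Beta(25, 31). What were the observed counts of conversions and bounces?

Beta is conjugate to the binomial likelihood: posterior = Beta(α+s, β+f).
So s = 25 − 23 = 2 and f = 31 − 5 = 26.

2 conversions and 26 bounces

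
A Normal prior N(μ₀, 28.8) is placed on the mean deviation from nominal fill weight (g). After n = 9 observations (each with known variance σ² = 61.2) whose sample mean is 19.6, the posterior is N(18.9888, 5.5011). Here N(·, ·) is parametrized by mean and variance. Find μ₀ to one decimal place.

With known observation variance, the Normal–Normal posterior has precision τ_n = τ₀ + n/σ² and mean μ_n = (τ₀μ₀ + (n/σ²)x̄)/τ_n.
Here τ₀ = 1/28.8 = 0.034722 and τ_data = 9/61.2 = 0.147059, so τ_n = 0.181781.
Rearranging for μ₀: μ₀ = (μ_n·τ_n − τ_data·x̄)/τ₀ = (18.9888·0.181781 − 0.147059·19.6) / 0.034722 = 0.569447/0.034722 ≈ 16.4.

μ₀ = 16.4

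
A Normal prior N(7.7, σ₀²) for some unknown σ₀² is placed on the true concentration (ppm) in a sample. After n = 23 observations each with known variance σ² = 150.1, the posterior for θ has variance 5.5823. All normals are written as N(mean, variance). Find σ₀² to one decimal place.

For the Normal–Normal model with known σ², precisions add: τ_n = τ₀ + n/σ².
So 1/σ₀² = 1/5.5823 − 23/150.1 = 0.179138 − 0.153231 = 0.025907.
Hence σ₀² = 1/0.025907 ≈ 38.6.

σ₀² = 38.6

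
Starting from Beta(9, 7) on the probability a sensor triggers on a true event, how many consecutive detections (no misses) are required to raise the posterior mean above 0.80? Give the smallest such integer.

After k detections and 0 misses the posterior is Beta(9+k, 7), with mean (9+k)/(9+7+k).
Set (9+k)/(16+k) > 0.80 and solve: k > (0.80·16 − 9)/(1 − 0.80) = 19.000.
The smallest integer exceeding 19.000 is 20, and checking k=20: (29)/(36) = 0.8056 > 0.80.

k = 20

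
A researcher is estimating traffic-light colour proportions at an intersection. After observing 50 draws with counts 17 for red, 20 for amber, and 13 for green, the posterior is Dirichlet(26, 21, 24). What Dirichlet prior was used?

Dirichlet(9, 1, 11)

For a Dirichlet(α) prior with multinomial counts c, the posterior is Dirichlet(α + c) componentwise.
Subtract each count from the matching posterior parameter: 26−17=9, 21−20=1, 24−13=11.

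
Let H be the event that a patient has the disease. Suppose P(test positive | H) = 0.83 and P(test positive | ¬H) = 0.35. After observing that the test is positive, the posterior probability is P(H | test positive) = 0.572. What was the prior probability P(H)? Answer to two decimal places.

In odds form, posterior odds = prior odds × likelihood ratio, so prior odds = posterior odds ÷ LR.
Posterior odds = 0.572/(1−0.572) = 1.3364. LR = 0.83/0.35 = 2.3714.
Prior odds = 1.3364/2.3714 = 0.5635, so P(H) = 0.5635/(1+0.5635) ≈ 0.36.

P(H) = 0.36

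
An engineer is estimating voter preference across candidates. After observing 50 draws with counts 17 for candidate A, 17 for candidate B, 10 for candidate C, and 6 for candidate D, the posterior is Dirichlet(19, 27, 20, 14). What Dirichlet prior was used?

For a Dirichlet(α) prior with multinomial counts c, the posterior is Dirichlet(α + c) componentwise.
Subtract each count from the matching posterior parameter: 19−17=2, 27−17=10, 20−10=10, 14−6=8.

Dirichlet(2, 10, 10, 8)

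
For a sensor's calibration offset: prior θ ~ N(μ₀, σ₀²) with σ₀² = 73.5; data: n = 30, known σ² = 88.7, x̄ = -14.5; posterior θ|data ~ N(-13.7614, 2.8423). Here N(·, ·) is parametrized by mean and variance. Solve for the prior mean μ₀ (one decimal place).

The posterior mean is a precision-weighted average: μ_n = (τ₀μ₀ + τ_data·x̄)/(τ₀+τ_data), with τ₀=1/σ₀² and τ_data=n/σ².
Here τ₀ = 1/73.5 = 0.013605 and τ_data = 30/88.7 = 0.338219, so τ_n = 0.351824.
Rearranging for μ₀: μ₀ = (μ_n·τ_n − τ_data·x̄)/τ₀ = (-13.7614·0.351824 − 0.338219·-14.5) / 0.013605 = 0.062585/0.013605 ≈ 4.6.

μ₀ = 4.6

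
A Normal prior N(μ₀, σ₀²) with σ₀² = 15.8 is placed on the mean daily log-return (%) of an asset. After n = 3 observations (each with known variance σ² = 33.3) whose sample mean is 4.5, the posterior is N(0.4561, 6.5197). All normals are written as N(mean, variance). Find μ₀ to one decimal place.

μ₀ = -5.3

The posterior mean is a precision-weighted average: μ_n = (τ₀μ₀ + τ_data·x̄)/(τ₀+τ_data), with τ₀=1/σ₀² and τ_data=n/σ².
Here τ₀ = 1/15.8 = 0.063291 and τ_data = 3/33.3 = 0.090090, so τ_n = 0.153381.
Rearranging for μ₀: μ₀ = (μ_n·τ_n − τ_data·x̄)/τ₀ = (0.4561·0.153381 − 0.090090·4.5) / 0.063291 = -0.335448/0.063291 ≈ -5.3.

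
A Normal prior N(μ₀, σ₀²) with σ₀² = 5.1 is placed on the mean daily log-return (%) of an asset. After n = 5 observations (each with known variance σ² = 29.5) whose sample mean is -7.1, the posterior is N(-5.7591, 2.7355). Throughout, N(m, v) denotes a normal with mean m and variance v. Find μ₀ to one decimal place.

μ₀ = -4.6

The posterior mean is a precision-weighted average: μ_n = (τ₀μ₀ + τ_data·x̄)/(τ₀+τ_data), with τ₀=1/σ₀² and τ_data=n/σ².
Here τ₀ = 1/5.1 = 0.196078 and τ_data = 5/29.5 = 0.169492, so τ_n = 0.365570.
Rearranging for μ₀: μ₀ = (μ_n·τ_n − τ_data·x̄)/τ₀ = (-5.7591·0.365570 − 0.169492·-7.1) / 0.196078 = -0.901961/0.196078 ≈ -4.6.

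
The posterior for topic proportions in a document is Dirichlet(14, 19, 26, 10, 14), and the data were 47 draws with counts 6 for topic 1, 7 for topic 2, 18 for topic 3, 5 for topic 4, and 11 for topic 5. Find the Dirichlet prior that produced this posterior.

For a Dirichlet(α) prior with multinomial counts c, the posterior is Dirichlet(α + c) componentwise.
Subtract each count from the matching posterior parameter: 14−6=8, 19−7=12, 26−18=8, 10−5=5, 14−11=3.

Dirichlet(8, 12, 8, 5, 3)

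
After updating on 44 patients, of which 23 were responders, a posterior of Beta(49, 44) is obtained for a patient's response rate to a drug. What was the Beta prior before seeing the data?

Under Beta–binomial conjugacy the posterior parameters are (α+s, β+f).
So α = 49 − 23 = 26 and β = 44 − 21 = 23.

Beta(26, 23)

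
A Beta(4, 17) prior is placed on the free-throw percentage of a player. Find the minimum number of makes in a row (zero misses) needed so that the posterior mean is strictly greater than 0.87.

k = 110

After k makes and 0 misses the posterior is Beta(4+k, 17), with mean (4+k)/(4+17+k).
Set (4+k)/(21+k) > 0.87 and solve: k > (0.87·21 − 4)/(1 − 0.87) = 109.769.
The smallest integer exceeding 109.769 is 110.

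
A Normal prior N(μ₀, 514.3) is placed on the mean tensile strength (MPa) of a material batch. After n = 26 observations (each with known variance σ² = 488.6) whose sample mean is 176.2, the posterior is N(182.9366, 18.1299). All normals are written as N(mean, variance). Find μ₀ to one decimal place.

μ₀ = 367.3

With known observation variance, the Normal–Normal posterior has precision τ_n = τ₀ + n/σ² and mean μ_n = (τ₀μ₀ + (n/σ²)x̄)/τ_n.
Here τ₀ = 1/514.3 = 0.001944 and τ_data = 26/488.6 = 0.053213, so τ_n = 0.055157.
Rearranging for μ₀: μ₀ = (μ_n·τ_n − τ_data·x̄)/τ₀ = (182.9366·0.055157 − 0.053213·176.2) / 0.001944 = 0.714103/0.001944 ≈ 367.3.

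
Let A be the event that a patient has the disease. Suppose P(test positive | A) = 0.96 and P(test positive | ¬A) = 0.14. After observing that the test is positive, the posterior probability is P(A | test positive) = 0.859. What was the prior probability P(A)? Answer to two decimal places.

P(A) = 0.47

Bayes' rule in odds form gives O(A|E) = O(A)·[P(E|A)/P(E|¬A)], hence O(A) = O(A|E)/LR.
Posterior odds = 0.859/(1−0.859) = 6.0922. LR = 0.96/0.14 = 6.8571.
Prior odds = 6.0922/6.8571 = 0.8885, so P(A) = 0.8885/(1+0.8885) ≈ 0.47.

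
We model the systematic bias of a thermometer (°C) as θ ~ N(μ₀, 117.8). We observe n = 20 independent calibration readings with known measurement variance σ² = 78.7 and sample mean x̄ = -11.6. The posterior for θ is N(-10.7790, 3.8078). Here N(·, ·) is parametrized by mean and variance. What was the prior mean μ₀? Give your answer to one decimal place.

The posterior mean is a precision-weighted average: μ_n = (τ₀μ₀ + τ_data·x̄)/(τ₀+τ_data), with τ₀=1/σ₀² and τ_data=n/σ².
Here τ₀ = 1/117.8 = 0.008489 and τ_data = 20/78.7 = 0.254130, so τ_n = 0.262619.
Rearranging for μ₀: μ₀ = (μ_n·τ_n − τ_data·x̄)/τ₀ = (-10.7790·0.262619 − 0.254130·-11.6) / 0.008489 = 0.117138/0.008489 ≈ 13.8.

μ₀ = 13.8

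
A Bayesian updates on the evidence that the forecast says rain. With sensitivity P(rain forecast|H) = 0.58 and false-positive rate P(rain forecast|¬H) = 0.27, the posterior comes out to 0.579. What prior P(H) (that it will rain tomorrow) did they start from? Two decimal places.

In odds form, posterior odds = prior odds × likelihood ratio, so prior odds = posterior odds ÷ LR.
Posterior odds = 0.579/(1−0.579) = 1.3753. LR = 0.58/0.27 = 2.1481.
Prior odds = 1.3753/2.1481 = 0.6402, so P(H) = 0.6402/(1+0.6402) ≈ 0.39.

P(H) = 0.39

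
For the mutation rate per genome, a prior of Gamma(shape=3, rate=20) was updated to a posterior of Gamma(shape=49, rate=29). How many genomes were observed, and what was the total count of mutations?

A Gamma(α, β) prior (rate parametrization) on a Poisson rate with n observations summing to S gives posterior Gamma(α+S, β+n).
Matching: Σxᵢ = 49 − 3 = 46 and n = 29 − 20 = 9.

n = 9 genomes with total 46 mutations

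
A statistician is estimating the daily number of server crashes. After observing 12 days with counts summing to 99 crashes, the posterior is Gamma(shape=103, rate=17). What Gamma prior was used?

Gamma(shape=4, rate=5)

Gamma–Poisson conjugacy: posterior shape = α + Σxᵢ, posterior rate = β + n.
So α = 103 − 99 = 4 and β = 17 − 12 = 5.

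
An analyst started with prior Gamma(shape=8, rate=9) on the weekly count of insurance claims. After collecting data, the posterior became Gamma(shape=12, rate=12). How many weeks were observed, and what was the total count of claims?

n = 3 weeks with total 4 claims

A Gamma(α, β) prior (rate parametrization) on a Poisson rate with n observations summing to S gives posterior Gamma(α+S, β+n).
Matching: Σxᵢ = 12 − 8 = 4 and n = 12 − 9 = 3.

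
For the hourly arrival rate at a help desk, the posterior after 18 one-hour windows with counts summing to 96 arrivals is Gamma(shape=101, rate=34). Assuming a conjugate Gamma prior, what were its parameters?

Gamma(shape=5, rate=16)

A Gamma(α, β) prior (rate parametrization) on a Poisson rate with n observations summing to S gives posterior Gamma(α+S, β+n).
So α = 101 − 96 = 5 and β = 34 − 18 = 16.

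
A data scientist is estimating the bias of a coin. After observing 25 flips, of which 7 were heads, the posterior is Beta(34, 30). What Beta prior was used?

A Beta(α, β) prior with s successes and f failures in binomial data gives a Beta(α+s, β+f) posterior.
Subtract the data counts: 34−7=27, 30−18=12.

Beta(27, 12)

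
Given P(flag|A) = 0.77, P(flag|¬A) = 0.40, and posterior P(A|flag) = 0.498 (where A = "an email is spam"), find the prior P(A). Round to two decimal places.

Bayes' rule in odds form gives O(A|E) = O(A)·[P(E|A)/P(E|¬A)], hence O(A) = O(A|E)/LR.
Posterior odds = 0.498/(1−0.498) = 0.9920. LR = 0.77/0.40 = 1.9250.
Prior odds = 0.9920/1.9250 = 0.5153, so P(A) = 0.5153/(1+0.5153) ≈ 0.34.

P(A) = 0.34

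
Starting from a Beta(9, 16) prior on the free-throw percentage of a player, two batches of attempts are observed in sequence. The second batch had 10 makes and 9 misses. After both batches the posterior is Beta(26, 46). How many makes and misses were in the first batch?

7 makes and 21 misses

Because Beta–binomial updating is additive in the counts, the combined data contributed (α_post−α_prior, β_post−β_prior) successes and failures.
Total across both batches: 26−9=17 makes, 46−16=30 misses.
Subtract the second batch: 17−10=7 makes and 30−9=21 misses.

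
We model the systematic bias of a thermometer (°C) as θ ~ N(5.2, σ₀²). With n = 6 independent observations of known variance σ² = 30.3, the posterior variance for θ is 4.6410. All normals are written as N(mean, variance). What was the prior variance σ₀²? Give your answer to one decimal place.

For the Normal–Normal model with known σ², precisions add: τ_n = τ₀ + n/σ².
So 1/σ₀² = 1/4.6410 − 6/30.3 = 0.215471 − 0.198020 = 0.017451.
Hence σ₀² = 1/0.017451 ≈ 57.3.

σ₀² = 57.3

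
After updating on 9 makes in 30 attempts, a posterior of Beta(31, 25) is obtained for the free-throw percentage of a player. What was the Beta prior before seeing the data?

Beta(22, 4)

Beta is conjugate to the binomial likelihood: posterior = Beta(α+s, β+f).
So α = 31 − 9 = 22 and β = 25 − 21 = 4.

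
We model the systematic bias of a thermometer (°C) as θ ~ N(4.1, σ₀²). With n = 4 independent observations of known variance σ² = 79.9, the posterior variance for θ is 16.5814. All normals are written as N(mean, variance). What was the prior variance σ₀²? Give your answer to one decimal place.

For the Normal–Normal model with known σ², precisions add: τ_n = τ₀ + n/σ².
So 1/σ₀² = 1/16.5814 − 4/79.9 = 0.060309 − 0.050063 = 0.010246.
Hence σ₀² = 1/0.010246 ≈ 97.6.

σ₀² = 97.6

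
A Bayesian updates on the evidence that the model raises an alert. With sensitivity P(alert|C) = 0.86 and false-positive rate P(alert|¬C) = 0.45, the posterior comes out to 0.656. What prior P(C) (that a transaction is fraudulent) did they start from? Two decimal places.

P(C) = 0.50

In odds form, posterior odds = prior odds × likelihood ratio, so prior odds = posterior odds ÷ LR.
Posterior odds = 0.656/(1−0.656) = 1.9070. LR = 0.86/0.45 = 1.9111.
Prior odds = 1.9070/1.9111 = 0.9979, so P(C) = 0.9979/(1+0.9979) ≈ 0.50.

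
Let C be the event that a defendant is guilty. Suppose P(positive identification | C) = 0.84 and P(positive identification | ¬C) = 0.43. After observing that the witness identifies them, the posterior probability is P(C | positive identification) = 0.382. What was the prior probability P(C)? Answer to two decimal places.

Bayes' rule in odds form gives O(C|E) = O(C)·[P(E|C)/P(E|¬C)], hence O(C) = O(C|E)/LR.
Posterior odds = 0.382/(1−0.382) = 0.6181. LR = 0.84/0.43 = 1.9535.
Prior odds = 0.6181/1.9535 = 0.3164, so P(C) = 0.3164/(1+0.3164) ≈ 0.24.

P(C) = 0.24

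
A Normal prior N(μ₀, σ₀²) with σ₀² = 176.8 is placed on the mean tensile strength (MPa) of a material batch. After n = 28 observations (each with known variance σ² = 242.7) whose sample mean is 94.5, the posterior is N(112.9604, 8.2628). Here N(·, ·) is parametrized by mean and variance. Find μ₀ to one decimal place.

With known observation variance, the Normal–Normal posterior has precision τ_n = τ₀ + n/σ² and mean μ_n = (τ₀μ₀ + (n/σ²)x̄)/τ_n.
Here τ₀ = 1/176.8 = 0.005656 and τ_data = 28/242.7 = 0.115369, so τ_n = 0.121025.
Rearranging for μ₀: μ₀ = (μ_n·τ_n − τ_data·x̄)/τ₀ = (112.9604·0.121025 − 0.115369·94.5) / 0.005656 = 2.768662/0.005656 ≈ 489.5.

μ₀ = 489.5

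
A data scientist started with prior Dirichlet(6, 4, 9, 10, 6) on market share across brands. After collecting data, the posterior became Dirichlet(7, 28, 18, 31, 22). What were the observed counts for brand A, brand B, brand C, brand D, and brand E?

counts (1, 24, 9, 21, 16)

For a Dirichlet(α) prior with multinomial counts c, the posterior is Dirichlet(α + c) componentwise.
Counts are posterior − prior componentwise: 7−6=1, 28−4=24, 18−9=9, 31−10=21, 22−6=16.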